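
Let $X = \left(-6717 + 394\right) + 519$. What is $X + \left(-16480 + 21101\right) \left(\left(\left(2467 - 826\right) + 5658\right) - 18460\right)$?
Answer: $-51580785$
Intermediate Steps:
$X = -5804$ ($X = -6323 + 519 = -5804$)
$X + \left(-16480 + 21101\right) \left(\left(\left(2467 - 826\right) + 5658\right) - 18460\right) = -5804 + \left(-16480 + 21101\right) \left(\left(\left(2467 - 826\right) + 5658\right) - 18460\right) = -5804 + 4621 \left(\left(1641 + 5658\right) - 18460\right) = -5804 + 4621 \left(7299 - 18460\right) = -5804 + 4621 \left(-11161\right) = -5804 - 51574981 = -51580785$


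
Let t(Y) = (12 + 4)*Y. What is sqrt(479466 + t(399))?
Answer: 5*sqrt(19434) ≈ 697.03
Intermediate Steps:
t(Y) = 16*Y
sqrt(479466 + t(399)) = sqrt(479466 + 16*399) = sqrt(479466 + 6384) = sqrt(485850) = 5*sqrt(19434)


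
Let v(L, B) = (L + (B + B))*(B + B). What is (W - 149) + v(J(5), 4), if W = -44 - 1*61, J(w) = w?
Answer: -150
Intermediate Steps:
v(L, B) = 2*B*(L + 2*B) (v(L, B) = (L + 2*B)*(2*B) = 2*B*(L + 2*B))
W = -105 (W = -44 - 61 = -105)
(W - 149) + v(J(5), 4) = (-105 - 149) + 2*4*(5 + 2*4) = -254 + 2*4*(5 + 8) = -254 + 2*4*13 = -254 + 104 = -150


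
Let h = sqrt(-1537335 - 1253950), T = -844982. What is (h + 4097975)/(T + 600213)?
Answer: -585425/34967 - I*sqrt(56965)/34967 ≈ -16.742 - 0.0068257*I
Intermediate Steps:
h = 7*I*sqrt(56965) (h = sqrt(-2791285) = 7*I*sqrt(56965) ≈ 1670.7*I)
(h + 4097975)/(T + 600213) = (7*I*sqrt(56965) + 4097975)/(-844982 + 600213) = (4097975 + 7*I*sqrt(56965))/(-244769) = (4097975 + 7*I*sqrt(56965))*(-1/244769) = -585425/34967 - I*sqrt(56965)/34967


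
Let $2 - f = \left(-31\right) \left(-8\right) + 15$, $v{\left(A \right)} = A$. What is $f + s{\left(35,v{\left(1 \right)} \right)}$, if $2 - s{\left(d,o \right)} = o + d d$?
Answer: $-1485$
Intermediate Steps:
$s{\left(d,o \right)} = 2 - o - d^{2}$ ($s{\left(d,o \right)} = 2 - \left(o + d d\right) = 2 - \left(o + d^{2}\right) = 2 - o - d^{2}$)
$f = -261$ ($f = 2 - \left(\left(-31\right) \left(-8\right) + 15\right) = 2 - \left(248 + 15\right) = 2 - 263 = -261$)
$f + s{\left(35,v{\left(1 \right)} \right)} = -261 - 1224 = -1485$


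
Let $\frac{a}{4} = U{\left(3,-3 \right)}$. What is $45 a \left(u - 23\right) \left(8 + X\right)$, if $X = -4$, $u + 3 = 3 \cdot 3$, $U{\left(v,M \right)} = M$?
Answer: $36720$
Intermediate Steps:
$u = 6$ ($u = -3 + 3 \cdot 3 = -3 + 9 = 6$)
$a = -12$ ($a = 4 \left(-3\right) = -12$)
$45 a \left(u - 23\right) \left(8 + X\right) = 45 \left(-12\right) \left(6 - 23\right) \left(8 - 4\right) = - 540 \left(\left(-17\right) 4\right) = \left(-540\right) \left(-68\right) = 36720$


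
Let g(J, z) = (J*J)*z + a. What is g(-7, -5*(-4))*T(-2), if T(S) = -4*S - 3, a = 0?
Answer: 4900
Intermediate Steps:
g(J, z) = z*J² (g(J, z) = (J*J)*z + 0 = J²*z + 0 = z*J² + 0 = z*J²)
T(S) = -3 - 4*S
g(-7, -5*(-4))*T(-2) = (-5*(-4)*(-7)²)*(-3 - 4*(-2)) = (20*49)*(-3 + 8) = 980*5 = 4900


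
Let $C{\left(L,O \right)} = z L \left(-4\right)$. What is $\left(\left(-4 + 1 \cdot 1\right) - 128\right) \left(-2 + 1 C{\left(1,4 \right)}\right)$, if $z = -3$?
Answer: $-1310$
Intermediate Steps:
$C{\left(L,O \right)} = 12 L$ ($C{\left(L,O \right)} = - 3 L \left(-4\right) = 12 L$)
$\left(\left(-4 + 1 \cdot 1\right) - 128\right) \left(-2 + 1 C{\left(1,4 \right)}\right) = \left(\left(-4 + 1 \cdot 1\right) - 128\right) \left(-2 + 1 \cdot 12 \cdot 1\right) = \left(\left(-4 + 1\right) - 128\right) \left(-2 + 1 \cdot 12\right) = \left(-3 - 128\right) \left(-2 + 12\right) = \left(-131\right) 10 = -1310$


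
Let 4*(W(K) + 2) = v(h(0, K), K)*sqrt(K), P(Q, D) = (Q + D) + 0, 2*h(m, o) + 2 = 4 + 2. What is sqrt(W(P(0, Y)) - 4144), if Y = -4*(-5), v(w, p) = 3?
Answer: sqrt(-16584 + 6*sqrt(5))/2 ≈ 64.363*I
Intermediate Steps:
h(m, o) = 2 (h(m, o) = -1 + (4 + 2)/2 = -1 + (1/2)*6 = -1 + 3 = 2)
Y = 20
P(Q, D) = D + Q (P(Q, D) = (D + Q) + 0 = D + Q)
W(K) = -2 + 3*sqrt(K)/4 (W(K) = -2 + (3*sqrt(K))/4 = -2 + 3*sqrt(K)/4)
sqrt(W(P(0, Y)) - 4144) = sqrt((-2 + 3*sqrt(20 + 0)/4) - 4144) = sqrt((-2 + 3*sqrt(20)/4) - 4144) = sqrt((-2 + 3*(2*sqrt(5))/4) - 4144) = sqrt((-2 + 3*sqrt(5)/2) - 4144) = sqrt(-4146 + 3*sqrt(5)/2)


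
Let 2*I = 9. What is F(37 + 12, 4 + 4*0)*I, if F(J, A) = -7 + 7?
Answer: 0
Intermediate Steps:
F(J, A) = 0
I = 9/2 (I = (1/2)*9 = 9/2 ≈ 4.5000)
F(37 + 12, 4 + 4*0)*I = 0*(9/2) = 0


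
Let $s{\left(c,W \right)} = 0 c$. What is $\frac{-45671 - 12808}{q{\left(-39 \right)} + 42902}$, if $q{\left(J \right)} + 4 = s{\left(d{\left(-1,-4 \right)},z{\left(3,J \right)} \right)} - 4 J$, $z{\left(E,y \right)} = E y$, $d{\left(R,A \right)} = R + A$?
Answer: $- \frac{58479}{43054} \approx -1.3583$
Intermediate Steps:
$d{\left(R,A \right)} = A + R$
$s{\left(c,W \right)} = 0$
$q{\left(J \right)} = -4 - 4 J$ ($q{\left(J \right)} = -4 + \left(0 - 4 J\right) = -4 - 4 J$)
$\frac{-45671 - 12808}{q{\left(-39 \right)} + 42902} = \frac{-45671 - 12808}{\left(-4 - -156\right) + 42902} = \frac{-45671 - 12808}{\left(-4 + 156\right) + 42902} = - \frac{58479}{152 + 42902} = - \frac{58479}{43054}$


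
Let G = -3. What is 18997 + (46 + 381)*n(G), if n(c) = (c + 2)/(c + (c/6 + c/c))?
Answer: 95839/5 ≈ 19168.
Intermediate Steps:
n(c) = (2 + c)/(1 + 7*c/6) (n(c) = (2 + c)/(c + (c*(⅙) + 1)) = (2 + c)/(c + (c/6 + 1)) = (2 + c)/(c + (1 + c/6)) = (2 + c)/(1 + 7*c/6))
18997 + (46 + 381)*n(G) = 18997 + (46 + 381)*(6*(2 - 3)/(6 + 7*(-3))) = 18997 + 427*(6*(-1)/(6 - 21)) = 18997 + 427*(6*(-1)/(-15)) = 18997 + 427*(6*(-1/15)*(-1)) = 18997 + 427*(⅖) = 18997 + 854/5 = 95839/5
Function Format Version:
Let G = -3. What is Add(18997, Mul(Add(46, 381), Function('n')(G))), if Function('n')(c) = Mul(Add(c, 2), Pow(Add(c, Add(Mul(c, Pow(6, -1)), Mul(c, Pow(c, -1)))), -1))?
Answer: Rational(95839, 5) ≈ 19168.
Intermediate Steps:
Function('n')(c) = Mul(Pow(Add(1, Mul(Rational(7, 6), c)), -1), Add(2, c)) (Function('n')(c) = Mul(Add(2, c), Pow(Add(c, Add(Mul(c, Rational(1, 6)), 1)), -1)) = Mul(Add(2, c), Pow(Add(c, Add(Mul(Rational(1, 6), c), 1)), -1)) = Mul(Add(2, c), Pow(Add(c, Add(1, Mul(Rational(1, 6), c))), -1)) = Mul(Add(2, c), Pow(Add(1, Mul(Rational(7, 6), c)), -1)) = Mul(Pow(Add(1, Mul(Rational(7, 6), c)), -1), Add(2, c)))
Add(18997, Mul(Add(46, 381), Function('n')(G))) = Add(18997, Mul(Add(46, 381), Mul(6, Pow(Add(6, Mul(7, -3)), -1), Add(2, -3)))) = Add(18997, Mul(427, Mul(6, Pow(Add(6, -21), -1), -1))) = Add(18997, Mul(427, Mul(6, Pow(-15, -1), -1))) = Add(18997, Mul(427, Mul(6, Rational(-1, 15), -1))) = Add(18997, Mul(427, Rational(2, 5))) = Add(18997, Rational(854, 5)) = Rational(95839, 5)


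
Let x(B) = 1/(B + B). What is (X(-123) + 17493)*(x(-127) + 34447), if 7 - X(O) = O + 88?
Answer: 153423131295/254 ≈ 6.0403e+8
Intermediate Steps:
X(O) = -81 - O (X(O) = 7 - (O + 88) = 7 - (88 + O) = 7 + (-88 - O) = -81 - O)
x(B) = 1/(2*B)
(X(-123) + 17493)*(x(-127) + 34447) = ((-81 - 1*(-123)) + 17493)*((½)/(-127) + 34447) = ((-81 + 123) + 17493)*((½)*(-1/127) + 34447) = (42 + 17493)*(-1/254 + 34447) = 17535*(8749537/254) = 153423131295/254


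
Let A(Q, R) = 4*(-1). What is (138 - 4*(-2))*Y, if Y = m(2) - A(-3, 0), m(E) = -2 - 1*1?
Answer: 146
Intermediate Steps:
m(E) = -3 (m(E) = -2 - 1 = -3)
A(Q, R) = -4
Y = 1 (Y = -3 - 1*(-4) = -3 + 4 = 1)
(138 - 4*(-2))*Y = (138 - 4*(-2))*1 = (138 + 8)*1 = 146*1 = 146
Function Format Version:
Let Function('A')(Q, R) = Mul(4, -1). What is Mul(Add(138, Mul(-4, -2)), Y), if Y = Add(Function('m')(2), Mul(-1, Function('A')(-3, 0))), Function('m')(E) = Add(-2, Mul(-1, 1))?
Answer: 146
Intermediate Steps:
Function('m')(E) = -3 (Function('m')(E) = Add(-2, -1) = -3)
Function('A')(Q, R) = -4
Y = 1 (Y = Add(-3, Mul(-1, -4)) = Add(-3, 4) = 1)
Mul(Add(138, Mul(-4, -2)), Y) = Mul(Add(138, Mul(-4, -2)), 1) = Mul(Add(138, 8), 1) = Mul(146, 1) = 146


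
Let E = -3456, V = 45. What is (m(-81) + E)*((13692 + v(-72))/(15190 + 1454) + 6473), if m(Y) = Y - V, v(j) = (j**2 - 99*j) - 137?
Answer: -64334199963/2774 ≈ -2.3192e+7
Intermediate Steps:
v(j) = -137 + j**2 - 99*j
m(Y) = -45 + Y (m(Y) = Y - 1*45 = Y - 45 = -45 + Y)
(m(-81) + E)*((13692 + v(-72))/(15190 + 1454) + 6473) = ((-45 - 81) - 3456)*((13692 + (-137 + (-72)**2 - 99*(-72)))/(15190 + 1454) + 6473) = (-126 - 3456)*((13692 + (-137 + 5184 + 7128))/16644 + 6473) = -3582*((13692 + 12175)*(1/16644) + 6473) = -3582*(25867*(1/16644) + 6473) = -3582*(25867/16644 + 6473) = -3582*107762479/16644 = -64334199963/2774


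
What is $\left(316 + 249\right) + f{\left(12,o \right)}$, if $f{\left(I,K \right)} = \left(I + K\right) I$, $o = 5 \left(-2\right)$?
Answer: $589$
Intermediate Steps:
$o = -10$
$f{\left(I,K \right)} = I \left(I + K\right)$
$\left(316 + 249\right) + f{\left(12,o \right)} = \left(316 + 249\right) + 12 \left(12 - 10\right) = 565 + 12 \cdot 2 = 565 + 24 = 589$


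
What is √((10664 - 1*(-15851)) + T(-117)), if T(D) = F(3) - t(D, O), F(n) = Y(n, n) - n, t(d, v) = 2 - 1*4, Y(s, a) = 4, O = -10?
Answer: √26518 ≈ 162.84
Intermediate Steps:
t(d, v) = -2 (t(d, v) = 2 - 4 = -2)
F(n) = 4 - n
T(D) = 3 (T(D) = (4 - 1*3) - 1*(-2) = (4 - 3) + 2 = 1 + 2 = 3)
√((10664 - 1*(-15851)) + T(-117)) = √((10664 - 1*(-15851)) + 3) = √((10664 + 15851) + 3) = √(26515 + 3) = √26518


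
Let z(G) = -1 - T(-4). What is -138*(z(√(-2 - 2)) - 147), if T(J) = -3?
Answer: 20010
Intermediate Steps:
z(G) = 2 (z(G) = -1 - 1*(-3) = -1 + 3 = 2)
-138*(z(√(-2 - 2)) - 147) = -138*(2 - 147) = -138*(-145) = 20010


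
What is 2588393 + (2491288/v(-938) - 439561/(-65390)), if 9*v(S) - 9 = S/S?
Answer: 315870247919/65390 ≈ 4.8306e+6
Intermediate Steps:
v(S) = 10/9 (v(S) = 1 + (S/S)/9 = 1 + (⅑)*1 = 1 + ⅑ = 10/9)
2588393 + (2491288/v(-938) - 439561/(-65390)) = 2588393 + (2491288/(10/9) - 439561/(-65390)) = 2588393 + (2491288*(9/10) - 439561*(-1/65390)) = 2588393 + (11210796/5 + 439561/65390) = 2588393 + 146615229649/65390 = 315870247919/65390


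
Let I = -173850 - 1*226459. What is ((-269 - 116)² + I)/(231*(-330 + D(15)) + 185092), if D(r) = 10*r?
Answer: -63021/35878 ≈ -1.7565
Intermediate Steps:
I = -400309 (I = -173850 - 226459 = -400309)
((-269 - 116)² + I)/(231*(-330 + D(15)) + 185092) = ((-269 - 116)² - 400309)/(231*(-330 + 10*15) + 185092) = ((-385)² - 400309)/(231*(-330 + 150) + 185092) = (148225 - 400309)/(231*(-180) + 185092) = -252084/(-41580 + 185092) = -252084/143512 = -252084*1/143512 = -63021/35878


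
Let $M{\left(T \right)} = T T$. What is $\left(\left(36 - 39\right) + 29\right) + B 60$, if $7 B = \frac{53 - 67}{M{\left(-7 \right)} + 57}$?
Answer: $\frac{1318}{53} \approx 24.868$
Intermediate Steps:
$M{\left(T \right)} = T^{2}$
$B = - \frac{1}{53}$ ($B = \frac{\left(53 - 67\right) \frac{1}{\left(-7\right)^{2} + 57}}{7} = \frac{\left(-14\right) \frac{1}{49 + 57}}{7} = \frac{\left(-14\right) \frac{1}{106}}{7} = \frac{1}{7} \left(- \frac{7}{53}\right) = - \frac{1}{53} \approx -0.018868$)
$\left(\left(36 - 39\right) + 29\right) + B 60 = \left(\left(36 - 39\right) + 29\right) - \frac{60}{53} = \left(-3 + 29\right) - \frac{60}{53} = 26 - \frac{60}{53} = \frac{1318}{53}$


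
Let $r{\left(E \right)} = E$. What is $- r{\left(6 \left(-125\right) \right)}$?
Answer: $750$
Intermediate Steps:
$- r{\left(6 \left(-125\right) \right)} = - 6 \left(-125\right) = \left(-1\right) \left(-750\right) = 750$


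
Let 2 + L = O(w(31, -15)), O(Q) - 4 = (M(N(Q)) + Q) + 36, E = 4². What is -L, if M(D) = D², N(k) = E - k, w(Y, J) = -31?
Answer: -2216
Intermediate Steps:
E = 16
N(k) = 16 - k
O(Q) = 40 + Q + (16 - Q)² (O(Q) = 4 + (((16 - Q)² + Q) + 36) = 4 + ((Q + (16 - Q)²) + 36) = 4 + (36 + Q + (16 - Q)²) = 40 + Q + (16 - Q)²)
L = 2216 (L = -2 + (40 - 31 + (-16 - 31)²) = -2 + (40 - 31 + (-47)²) = -2 + (40 - 31 + 2209) = -2 + 2218 = 2216)
-L = -1*2216 = -2216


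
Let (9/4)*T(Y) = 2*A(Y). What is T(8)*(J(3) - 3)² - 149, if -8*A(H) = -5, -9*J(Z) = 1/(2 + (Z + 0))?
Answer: -524609/3645 ≈ -143.93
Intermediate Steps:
J(Z) = -1/(9*(2 + Z)) (J(Z) = -1/(9*(2 + (Z + 0))) = -1/(9*(2 + Z)))
A(H) = 5/8 (A(H) = -⅛*(-5) = 5/8)
T(Y) = 5/9 (T(Y) = 4*(2*(5/8))/9 = (4/9)*(5/4) = 5/9)
T(8)*(J(3) - 3)² - 149 = 5*(-1/(18 + 9*3) - 3)²/9 - 149 = 5*(-1/(18 + 27) - 3)²/9 - 149 = 5*(-1/45 - 3)²/9 - 149 = 5*(-136/45)²/9 - 149 = (5/9)*(18496/2025) - 149 = 18496/3645 - 149 = -524609/3645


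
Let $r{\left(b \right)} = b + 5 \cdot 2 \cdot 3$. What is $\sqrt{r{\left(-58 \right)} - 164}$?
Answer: $8 i \sqrt{3} \approx 13.856 i$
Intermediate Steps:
$r{\left(b \right)} = 30 + b$ ($r{\left(b \right)} = b + 10 \cdot 3 = b + 30 = 30 + b$)
$\sqrt{r{\left(-58 \right)} - 164} = \sqrt{\left(30 - 58\right) - 164} = \sqrt{-28 - 164} = \sqrt{-192} = 8 i \sqrt{3}$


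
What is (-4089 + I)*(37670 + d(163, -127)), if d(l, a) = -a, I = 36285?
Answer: 1216912212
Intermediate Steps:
(-4089 + I)*(37670 + d(163, -127)) = (-4089 + 36285)*(37670 - 1*(-127)) = 32196*(37670 + 127) = 32196*37797 = 1216912212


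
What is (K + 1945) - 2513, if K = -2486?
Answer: -3054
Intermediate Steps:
(K + 1945) - 2513 = (-2486 + 1945) - 2513 = -541 - 2513 = -3054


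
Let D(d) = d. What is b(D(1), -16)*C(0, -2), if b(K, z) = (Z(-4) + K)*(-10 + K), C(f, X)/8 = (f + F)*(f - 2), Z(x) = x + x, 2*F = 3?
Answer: -1512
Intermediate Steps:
F = 3/2 (F = (½)*3 = 3/2 ≈ 1.5000)
Z(x) = 2*x
C(f, X) = 8*(-2 + f)*(3/2 + f) (C(f, X) = 8*((f + 3/2)*(f - 2)) = 8*((3/2 + f)*(-2 + f)) = 8*((-2 + f)*(3/2 + f)) = 8*(-2 + f)*(3/2 + f))
b(K, z) = (-10 + K)*(-8 + K) (b(K, z) = (2*(-4) + K)*(-10 + K) = (-8 + K)*(-10 + K) = (-10 + K)*(-8 + K))
b(D(1), -16)*C(0, -2) = (80 + 1² - 18*1)*(-24 - 4*0 + 8*0²) = (80 + 1 - 18)*(-24 + 0 + 8*0) = 63*(-24 + 0 + 0) = 63*(-24) = -1512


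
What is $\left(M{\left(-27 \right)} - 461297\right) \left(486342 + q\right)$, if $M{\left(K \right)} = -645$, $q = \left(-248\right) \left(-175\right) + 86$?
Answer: $-244749805976$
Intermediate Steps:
$q = 43486$ ($q = 43400 + 86 = 43486$)
$\left(M{\left(-27 \right)} - 461297\right) \left(486342 + q\right) = \left(-645 - 461297\right) \left(486342 + 43486\right) = \left(-461942\right) 529828 = -244749805976$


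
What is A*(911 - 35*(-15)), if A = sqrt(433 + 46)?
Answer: 1436*sqrt(479) ≈ 31428.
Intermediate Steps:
A = sqrt(479) ≈ 21.886
A*(911 - 35*(-15)) = sqrt(479)*(911 - 35*(-15)) = sqrt(479)*(911 + 525) = sqrt(479)*1436 = 1436*sqrt(479)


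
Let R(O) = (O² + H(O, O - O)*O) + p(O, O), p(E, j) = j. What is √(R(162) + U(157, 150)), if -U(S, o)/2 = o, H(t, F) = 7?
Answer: 2*√6810 ≈ 165.05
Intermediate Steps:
U(S, o) = -2*o
R(O) = O² + 8*O (R(O) = (O² + 7*O) + O = O² + 8*O)
√(R(162) + U(157, 150)) = √(162*(8 + 162) - 2*150) = √(162*170 - 300) = √(27540 - 300) = √27240 = 2*√6810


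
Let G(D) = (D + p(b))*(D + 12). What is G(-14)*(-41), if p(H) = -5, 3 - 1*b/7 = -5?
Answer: -1558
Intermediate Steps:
b = 56 (b = 21 - 7*(-5) = 21 + 35 = 56)
G(D) = (-5 + D)*(12 + D) (G(D) = (D - 5)*(D + 12) = (-5 + D)*(12 + D))
G(-14)*(-41) = (-60 + (-14)**2 + 7*(-14))*(-41) = (-60 + 196 - 98)*(-41) = 38*(-41) = -1558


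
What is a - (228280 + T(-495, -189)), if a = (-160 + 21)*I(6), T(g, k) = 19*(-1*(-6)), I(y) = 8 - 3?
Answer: -229089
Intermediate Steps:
I(y) = 5
T(g, k) = 114 (T(g, k) = 19*6 = 114)
a = -695 (a = (-160 + 21)*5 = -139*5 = -695)
a - (228280 + T(-495, -189)) = -695 - (228280 + 114) = -695 - 1*228394 = -695 - 228394 = -229089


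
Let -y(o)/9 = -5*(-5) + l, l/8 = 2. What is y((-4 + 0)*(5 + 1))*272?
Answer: -100368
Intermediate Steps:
l = 16 (l = 8*2 = 16)
y(o) = -369 (y(o) = -9*(-5*(-5) + 16) = -9*(25 + 16) = -9*41 = -369)
y((-4 + 0)*(5 + 1))*272 = -369*272 = -100368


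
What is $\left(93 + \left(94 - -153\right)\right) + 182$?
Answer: $522$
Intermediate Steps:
$\left(93 + \left(94 - -153\right)\right) + 182 = \left(93 + \left(94 + 153\right)\right) + 182 = \left(93 + 247\right) + 182 = 340 + 182 = 522$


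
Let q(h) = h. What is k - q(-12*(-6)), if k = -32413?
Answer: -32485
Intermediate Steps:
k - q(-12*(-6)) = -32413 - (-12)*(-6) = -32413 - 1*72 = -32413 - 72 = -32485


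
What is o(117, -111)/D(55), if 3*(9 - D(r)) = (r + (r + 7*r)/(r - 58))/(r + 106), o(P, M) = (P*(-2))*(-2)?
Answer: 169533/3329 ≈ 50.926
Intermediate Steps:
o(P, M) = 4*P (o(P, M) = -2*P*(-2) = 4*P)
D(r) = 9 - (r + 8*r/(-58 + r))/(3*(106 + r)) (D(r) = 9 - (r + (r + 7*r)/(r - 58))/(3*(r + 106)) = 9 - (r + (8*r)/(-58 + r))/(3*(106 + r)) = 9 - (r + 8*r/(-58 + r))/(3*(106 + r)))
o(117, -111)/D(55) = (4*117)/((2*(-82998 + 13*55**2 + 673*55)/(3*(-6148 + 55**2 + 48*55)))) = 468/((2*(-82998 + 13*3025 + 37015)/(3*(-6148 + 3025 + 2640)))) = 468/(((2/3)*(-82998 + 39325 + 37015)/(-483))) = 468/(((2/3)*(-1/483)*(-6658))) = 468/(13316/1449) = 468*(1449/13316) = 169533/3329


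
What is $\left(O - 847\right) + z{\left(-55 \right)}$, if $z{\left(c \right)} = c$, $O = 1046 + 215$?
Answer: $359$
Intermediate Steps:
$O = 1261$
$\left(O - 847\right) + z{\left(-55 \right)} = \left(1261 - 847\right) - 55 = 414 - 55 = 359$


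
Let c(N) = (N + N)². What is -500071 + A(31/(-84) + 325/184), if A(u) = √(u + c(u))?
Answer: -500071 + √34364635/1932 ≈ -5.0007e+5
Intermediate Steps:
c(N) = 4*N² (c(N) = (2*N)² = 4*N²)
A(u) = √(u + 4*u²)
-500071 + A(31/(-84) + 325/184) = -500071 + √((31/(-84) + 325/184)*(1 + 4*(31/(-84) + 325/184))) = -500071 + √((31*(-1/84) + 325*(1/184))*(1 + 4*(31*(-1/84) + 325*(1/184)))) = -500071 + √((-31/84 + 325/184)*(1 + 4*(-31/84 + 325/184))) = -500071 + √(5399*(1 + 4*(5399/3864))/3864) = -500071 + √(5399*(1 + 5399/966)/3864) = -500071 + √((5399/3864)*(6365/966)) = -500071 + √(34364635/3732624) = -500071 + √34364635/1932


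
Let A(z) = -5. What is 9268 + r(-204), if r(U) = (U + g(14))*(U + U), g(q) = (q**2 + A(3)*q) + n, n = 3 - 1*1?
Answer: 40276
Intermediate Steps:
n = 2 (n = 3 - 1 = 2)
g(q) = 2 + q**2 - 5*q (g(q) = (q**2 - 5*q) + 2 = 2 + q**2 - 5*q)
r(U) = 2*U*(128 + U) (r(U) = (U + (2 + 14**2 - 5*14))*(U + U) = (U + (2 + 196 - 70))*(2*U) = (U + 128)*(2*U) = (128 + U)*(2*U) = 2*U*(128 + U))
9268 + r(-204) = 9268 + 2*(-204)*(128 - 204) = 9268 + 2*(-204)*(-76) = 9268 + 31008 = 40276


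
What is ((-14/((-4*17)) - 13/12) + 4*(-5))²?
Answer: 18139081/41616 ≈ 435.87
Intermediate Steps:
((-14/((-4*17)) - 13/12) + 4*(-5))² = ((-14/(-68) - 13*1/12) - 20)² = ((-14*(-1/68) - 13/12) - 20)² = ((7/34 - 13/12) - 20)² = (-179/204 - 20)² = (-4259/204)² = 18139081/41616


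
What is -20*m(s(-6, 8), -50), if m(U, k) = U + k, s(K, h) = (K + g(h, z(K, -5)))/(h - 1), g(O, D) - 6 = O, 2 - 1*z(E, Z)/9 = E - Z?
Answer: 6840/7 ≈ 977.14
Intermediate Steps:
z(E, Z) = 18 - 9*E + 9*Z (z(E, Z) = 18 - 9*(E - Z) = 18 + (-9*E + 9*Z) = 18 - 9*E + 9*Z)
g(O, D) = 6 + O
s(K, h) = (6 + K + h)/(-1 + h) (s(K, h) = (K + (6 + h))/(h - 1) = (6 + K + h)/(-1 + h))
-20*m(s(-6, 8), -50) = -20*((6 - 6 + 8)/(-1 + 8) - 50) = -20*(8/7 - 50) = -20*(-342/7) = 6840/7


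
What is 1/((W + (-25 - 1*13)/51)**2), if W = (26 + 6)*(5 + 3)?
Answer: 2601/169468324 ≈ 1.5348e-5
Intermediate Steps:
W = 256 (W = 32*8 = 256)
1/((W + (-25 - 1*13)/51)**2) = 1/((256 + (-25 - 1*13)/51)**2) = 1/((256 + (-25 - 13)*(1/51))**2) = 1/((256 - 38*1/51)**2) = 1/((256 - 38/51)**2) = 1/((13018/51)**2) = 1/(169468324/2601) = 2601/169468324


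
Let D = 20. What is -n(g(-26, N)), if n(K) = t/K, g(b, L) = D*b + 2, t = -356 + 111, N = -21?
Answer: -35/74 ≈ -0.47297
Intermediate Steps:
t = -245
g(b, L) = 2 + 20*b (g(b, L) = 20*b + 2 = 2 + 20*b)
n(K) = -245/K
-n(g(-26, N)) = -(-245)/(2 + 20*(-26)) = -(-245)/(2 - 520) = -(-245)/(-518) = -(-245)*(-1)/518 = -1*35/74 = -35/74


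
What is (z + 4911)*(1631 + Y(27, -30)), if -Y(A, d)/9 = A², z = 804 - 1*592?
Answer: -25256390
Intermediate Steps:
z = 212 (z = 804 - 592 = 212)
Y(A, d) = -9*A²
(z + 4911)*(1631 + Y(27, -30)) = (212 + 4911)*(1631 - 9*27²) = 5123*(1631 - 9*729) = 5123*(1631 - 6561) = 5123*(-4930) = -25256390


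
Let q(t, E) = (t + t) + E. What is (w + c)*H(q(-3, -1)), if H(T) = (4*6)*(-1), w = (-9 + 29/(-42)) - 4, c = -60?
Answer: 12380/7 ≈ 1768.6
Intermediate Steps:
w = -575/42 (w = (-9 + 29*(-1/42)) - 4 = (-9 - 29/42) - 4 = -407/42 - 4 = -575/42 ≈ -13.690)
q(t, E) = E + 2*t (q(t, E) = 2*t + E = E + 2*t)
H(T) = -24 (H(T) = 24*(-1) = -24)
(w + c)*H(q(-3, -1)) = (-575/42 - 60)*(-24) = -3095/42*(-24) = 12380/7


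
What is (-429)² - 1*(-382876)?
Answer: 566917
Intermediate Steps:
(-429)² - 1*(-382876) = 184041 + 382876 = 566917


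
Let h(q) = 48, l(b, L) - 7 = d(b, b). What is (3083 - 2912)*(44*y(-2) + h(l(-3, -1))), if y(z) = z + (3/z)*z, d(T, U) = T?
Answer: 15732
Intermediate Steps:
l(b, L) = 7 + b
y(z) = 3 + z (y(z) = z + 3 = 3 + z)
(3083 - 2912)*(44*y(-2) + h(l(-3, -1))) = (3083 - 2912)*(44*(3 - 2) + 48) = 171*(44*1 + 48) = 171*(44 + 48) = 171*92 = 15732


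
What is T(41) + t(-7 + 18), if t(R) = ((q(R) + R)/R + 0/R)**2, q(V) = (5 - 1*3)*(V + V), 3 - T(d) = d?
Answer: -13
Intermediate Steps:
T(d) = 3 - d
q(V) = 4*V (q(V) = (5 - 3)*(2*V) = 2*(2*V) = 4*V)
t(R) = 25 (t(R) = ((4*R + R)/R + 0/R)**2 = ((5*R)/R + 0)**2 = (5 + 0)**2 = 5**2 = 25)
T(41) + t(-7 + 18) = (3 - 1*41) + 25 = (3 - 41) + 25 = -38 + 25 = -13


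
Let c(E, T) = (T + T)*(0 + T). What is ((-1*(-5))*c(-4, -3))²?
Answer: 8100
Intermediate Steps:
c(E, T) = 2*T² (c(E, T) = (2*T)*T = 2*T²)
((-1*(-5))*c(-4, -3))² = ((-1*(-5))*(2*(-3)²))² = (5*(2*9))² = (5*18)² = 90² = 8100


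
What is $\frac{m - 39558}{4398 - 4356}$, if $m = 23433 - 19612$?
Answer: $- \frac{35737}{42} \approx -850.88$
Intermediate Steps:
$m = 3821$ ($m = 23433 - 19612 = 3821$)
$\frac{m - 39558}{4398 - 4356} = \frac{3821 - 39558}{4398 - 4356} = - \frac{35737}{42}$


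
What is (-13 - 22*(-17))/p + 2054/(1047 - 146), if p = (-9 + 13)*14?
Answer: 440285/50456 ≈ 8.7261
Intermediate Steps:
p = 56 (p = 4*14 = 56)
(-13 - 22*(-17))/p + 2054/(1047 - 146) = (-13 - 22*(-17))/56 + 2054/(1047 - 146) = (-13 + 374)*(1/56) + 2054/901 = 361*(1/56) + 2054*(1/901) = 361/56 + 2054/901 = 440285/50456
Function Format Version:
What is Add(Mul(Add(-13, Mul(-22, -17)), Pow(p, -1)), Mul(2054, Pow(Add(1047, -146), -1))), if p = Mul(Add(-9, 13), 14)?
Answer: Rational(440285, 50456) ≈ 8.7261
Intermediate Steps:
p = 56 (p = Mul(4, 14) = 56)
Add(Mul(Add(-13, Mul(-22, -17)), Pow(p, -1)), Mul(2054, Pow(Add(1047, -146), -1))) = Add(Mul(Add(-13, Mul(-22, -17)), Pow(56, -1)), Mul(2054, Pow(Add(1047, -146), -1))) = Add(Mul(Add(-13, 374), Rational(1, 56)), Mul(2054, Pow(901, -1))) = Add(Mul(361, Rational(1, 56)), Mul(2054, Rational(1, 901))) = Add(Rational(361, 56), Rational(2054, 901)) = Rational(440285, 50456)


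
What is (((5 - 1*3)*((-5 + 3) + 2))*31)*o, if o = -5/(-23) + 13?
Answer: 0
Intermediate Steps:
o = 304/23 (o = -5*(-1/23) + 13 = 5/23 + 13 = 304/23 ≈ 13.217)
(((5 - 1*3)*((-5 + 3) + 2))*31)*o = (((5 - 1*3)*((-5 + 3) + 2))*31)*(304/23) = (((5 - 3)*(-2 + 2))*31)*(304/23) = ((2*0)*31)*(304/23) = (0*31)*(304/23) = 0*(304/23) = 0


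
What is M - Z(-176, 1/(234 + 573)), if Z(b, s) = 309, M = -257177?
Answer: -257486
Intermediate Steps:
M - Z(-176, 1/(234 + 573)) = -257177 - 1*309 = -257177 - 309 = -257486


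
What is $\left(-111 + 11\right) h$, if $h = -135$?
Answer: $13500$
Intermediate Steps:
$\left(-111 + 11\right) h = \left(-111 + 11\right) \left(-135\right) = \left(-100\right) \left(-135\right) = 13500$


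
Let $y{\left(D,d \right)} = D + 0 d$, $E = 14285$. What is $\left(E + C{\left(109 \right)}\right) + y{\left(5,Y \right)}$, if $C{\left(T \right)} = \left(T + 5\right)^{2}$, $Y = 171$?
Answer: $27286$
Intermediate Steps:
$C{\left(T \right)} = \left(5 + T\right)^{2}$
$y{\left(D,d \right)} = D$ ($y{\left(D,d \right)} = D + 0 = D$)
$\left(E + C{\left(109 \right)}\right) + y{\left(5,Y \right)} = \left(14285 + \left(5 + 109\right)^{2}\right) + 5 = \left(14285 + 114^{2}\right) + 5 = \left(14285 + 12996\right) + 5 = 27281 + 5 = 27286$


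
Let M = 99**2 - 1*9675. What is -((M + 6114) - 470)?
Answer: -5770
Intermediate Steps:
M = 126 (M = 9801 - 9675 = 126)
-((M + 6114) - 470) = -((126 + 6114) - 470) = -(6240 - 470) = -1*5770 = -5770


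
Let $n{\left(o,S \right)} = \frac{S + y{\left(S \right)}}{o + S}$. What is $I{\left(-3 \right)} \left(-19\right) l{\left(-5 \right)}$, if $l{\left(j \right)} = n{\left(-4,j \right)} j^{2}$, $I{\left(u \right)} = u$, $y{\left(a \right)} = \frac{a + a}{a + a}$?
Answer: $\frac{1900}{3} \approx 633.33$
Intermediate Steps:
$y{\left(a \right)} = 1$ ($y{\left(a \right)} = \frac{2 a}{2 a} = 2 a \frac{1}{2 a} = 1$)
$n{\left(o,S \right)} = \frac{1 + S}{S + o}$ ($n{\left(o,S \right)} = \frac{S + 1}{o + S} = \frac{1 + S}{S + o}$)
$l{\left(j \right)} = \frac{j^{2} \left(1 + j\right)}{-4 + j}$ ($l{\left(j \right)} = \frac{1 + j}{j - 4} j^{2} = \frac{1 + j}{-4 + j} j^{2} = \frac{j^{2} \left(1 + j\right)}{-4 + j}$)
$I{\left(-3 \right)} \left(-19\right) l{\left(-5 \right)} = \left(-3\right) \left(-19\right) \frac{\left(-5\right)^{2} \left(1 - 5\right)}{-4 - 5} = 57 \cdot 25 \frac{1}{-9} \left(-4\right) = 57 \cdot 25 \left(- \frac{1}{9}\right) \left(-4\right) = 57 \cdot \frac{100}{9} = \frac{1900}{3}$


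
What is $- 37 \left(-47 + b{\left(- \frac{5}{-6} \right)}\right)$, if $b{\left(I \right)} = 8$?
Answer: $1443$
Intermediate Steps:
$- 37 \left(-47 + b{\left(- \frac{5}{-6} \right)}\right) = - 37 \left(-47 + 8\right) = \left(-37\right) \left(-39\right) = 1443$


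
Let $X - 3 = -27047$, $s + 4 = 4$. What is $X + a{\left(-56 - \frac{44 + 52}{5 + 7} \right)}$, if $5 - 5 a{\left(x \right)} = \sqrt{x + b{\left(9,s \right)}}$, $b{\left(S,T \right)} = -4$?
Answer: $-27043 - \frac{2 i \sqrt{17}}{5} \approx -27043.0 - 1.6492 i$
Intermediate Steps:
$s = 0$ ($s = -4 + 4 = 0$)
$a{\left(x \right)} = 1 - \frac{\sqrt{-4 + x}}{5}$ ($a{\left(x \right)} = 1 - \frac{\sqrt{x - 4}}{5} = 1 - \frac{\sqrt{-4 + x}}{5}$)
$X = -27044$ ($X = 3 - 27047 = -27044$)
$X + a{\left(-56 - \frac{44 + 52}{5 + 7} \right)} = -27044 + \left(1 - \frac{\sqrt{-4 - \left(56 + \frac{44 + 52}{5 + 7}\right)}}{5}\right) = -27044 + \left(1 - \frac{\sqrt{-4 - \left(56 + \frac{96}{12}\right)}}{5}\right) = -27044 + \left(1 - \frac{\sqrt{-4 - \left(56 + 96 \cdot \frac{1}{12}\right)}}{5}\right) = -27044 + \left(1 - \frac{\sqrt{-4 - 64}}{5}\right) = -27044 + \left(1 - \frac{\sqrt{-68}}{5}\right) = -27044 + \left(1 - \frac{2 i \sqrt{17}}{5}\right) = -27043 - \frac{2 i \sqrt{17}}{5}$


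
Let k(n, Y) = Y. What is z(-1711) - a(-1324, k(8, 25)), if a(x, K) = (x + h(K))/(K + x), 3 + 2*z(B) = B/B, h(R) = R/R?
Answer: -874/433 ≈ -2.0185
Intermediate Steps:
h(R) = 1
z(B) = -1 (z(B) = -3/2 + (B/B)/2 = -3/2 + (½)*1 = -3/2 + ½ = -1)
a(x, K) = (1 + x)/(K + x) (a(x, K) = (x + 1)/(K + x) = (1 + x)/(K + x))
z(-1711) - a(-1324, k(8, 25)) = -1 - (1 - 1324)/(25 - 1324) = -1 - (-1323)/(-1299) = -1 - (-1)*(-1323)/1299 = -1 - 1*441/433 = -1 - 441/433 = -874/433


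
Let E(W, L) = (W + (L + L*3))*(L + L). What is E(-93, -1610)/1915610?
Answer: 2103626/191561 ≈ 10.981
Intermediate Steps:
E(W, L) = 2*L*(W + 4*L) (E(W, L) = (W + (L + 3*L))*(2*L) = (W + 4*L)*(2*L) = 2*L*(W + 4*L))
E(-93, -1610)/1915610 = (2*(-1610)*(-93 + 4*(-1610)))/1915610 = (2*(-1610)*(-93 - 6440))*(1/1915610) = (2*(-1610)*(-6533))*(1/1915610) = 21036260*(1/1915610) = 2103626/191561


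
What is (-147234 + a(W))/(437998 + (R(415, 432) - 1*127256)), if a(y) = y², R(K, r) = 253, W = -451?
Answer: 56167/310995 ≈ 0.18060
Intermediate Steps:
(-147234 + a(W))/(437998 + (R(415, 432) - 1*127256)) = (-147234 + (-451)²)/(437998 + (253 - 1*127256)) = (-147234 + 203401)/(437998 + (253 - 127256)) = 56167/(437998 - 127003) = 56167/310995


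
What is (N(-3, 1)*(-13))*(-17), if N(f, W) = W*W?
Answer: 221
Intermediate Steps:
N(f, W) = W²
(N(-3, 1)*(-13))*(-17) = (1²*(-13))*(-17) = (1*(-13))*(-17) = -13*(-17) = 221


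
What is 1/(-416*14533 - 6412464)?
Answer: -1/12458192 ≈ -8.0268e-8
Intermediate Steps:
1/(-416*14533 - 6412464) = 1/(-6045728 - 6412464) = 1/(-12458192) = -1/12458192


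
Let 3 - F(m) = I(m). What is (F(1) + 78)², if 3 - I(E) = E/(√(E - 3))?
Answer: (156 - I*√2)²/4 ≈ 6083.5 - 110.31*I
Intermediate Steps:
I(E) = 3 - E/√(-3 + E) (I(E) = 3 - E/(√(E - 3)) = 3 - E/(√(-3 + E)) = 3 - E/√(-3 + E))
F(m) = m/√(-3 + m) (F(m) = 3 - (3 - m/√(-3 + m)) = 3 + (-3 + m/√(-3 + m)) = m/√(-3 + m))
(F(1) + 78)² = (1/√(-3 + 1) + 78)² = (1/√(-2) + 78)² = (1*(-I*√2/2) + 78)² = (-I*√2/2 + 78)² = (78 - I*√2/2)²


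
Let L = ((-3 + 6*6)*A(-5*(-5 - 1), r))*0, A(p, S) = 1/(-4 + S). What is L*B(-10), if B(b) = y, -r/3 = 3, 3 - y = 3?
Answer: 0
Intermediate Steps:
y = 0 (y = 3 - 1*3 = 3 - 3 = 0)
r = -9 (r = -3*3 = -9)
B(b) = 0
L = 0 (L = ((-3 + 6*6)/(-4 - 9))*0 = ((-3 + 36)/(-13))*0 = (33*(-1/13))*0 = -33/13*0 = 0)
L*B(-10) = 0*0 = 0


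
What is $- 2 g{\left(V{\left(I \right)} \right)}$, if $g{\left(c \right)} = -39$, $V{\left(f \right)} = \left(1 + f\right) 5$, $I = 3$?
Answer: $78$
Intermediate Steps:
$V{\left(f \right)} = 5 + 5 f$
$- 2 g{\left(V{\left(I \right)} \right)} = \left(-2\right) \left(-39\right) = 78$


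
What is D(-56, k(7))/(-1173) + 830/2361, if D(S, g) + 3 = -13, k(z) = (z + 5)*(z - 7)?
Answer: 112374/307717 ≈ 0.36519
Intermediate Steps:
k(z) = (-7 + z)*(5 + z) (k(z) = (5 + z)*(-7 + z) = (-7 + z)*(5 + z))
D(S, g) = -16 (D(S, g) = -3 - 13 = -16)
D(-56, k(7))/(-1173) + 830/2361 = -16/(-1173) + 830/2361 = -16*(-1/1173) + 830*(1/2361) = 16/1173 + 830/2361 = 112374/307717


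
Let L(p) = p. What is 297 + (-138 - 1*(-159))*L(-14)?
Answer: 3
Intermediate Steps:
297 + (-138 - 1*(-159))*L(-14) = 297 + (-138 - 1*(-159))*(-14) = 297 + (-138 + 159)*(-14) = 297 + 21*(-14) = 297 - 294 = 3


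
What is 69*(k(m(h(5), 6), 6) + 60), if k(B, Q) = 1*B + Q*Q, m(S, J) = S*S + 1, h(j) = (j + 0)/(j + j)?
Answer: 26841/4 ≈ 6710.3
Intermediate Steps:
h(j) = 1/2 (h(j) = j/((2*j)) = j*(1/(2*j)) = 1/2)
m(S, J) = 1 + S**2 (m(S, J) = S**2 + 1 = 1 + S**2)
k(B, Q) = B + Q**2
69*(k(m(h(5), 6), 6) + 60) = 69*(((1 + (1/2)**2) + 6**2) + 60) = 69*(((1 + 1/4) + 36) + 60) = 69*((5/4 + 36) + 60) = 69*(149/4 + 60) = 69*(389/4) = 26841/4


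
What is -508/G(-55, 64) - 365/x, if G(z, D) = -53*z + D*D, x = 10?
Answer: -512819/14022 ≈ -36.572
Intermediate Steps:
G(z, D) = D² - 53*z (G(z, D) = -53*z + D² = D² - 53*z)
-508/G(-55, 64) - 365/x = -508/(64² - 53*(-55)) - 365/10 = -508/(4096 + 2915) - 365*⅒ = -508/7011 - 73/2 = -512819/14022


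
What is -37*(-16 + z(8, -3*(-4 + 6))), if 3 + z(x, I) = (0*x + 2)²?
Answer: 555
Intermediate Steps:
z(x, I) = 1 (z(x, I) = -3 + (0*x + 2)² = -3 + (0 + 2)² = -3 + 2² = -3 + 4 = 1)
-37*(-16 + z(8, -3*(-4 + 6))) = -37*(-16 + 1) = -37*(-15) = 555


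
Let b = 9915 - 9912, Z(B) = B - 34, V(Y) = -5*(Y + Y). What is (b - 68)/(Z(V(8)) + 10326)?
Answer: -65/10212 ≈ -0.0063651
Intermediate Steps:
V(Y) = -10*Y
Z(B) = -34 + B
b = 3
(b - 68)/(Z(V(8)) + 10326) = (3 - 68)/((-34 - 10*8) + 10326) = -65/((-34 - 80) + 10326) = -65/(-114 + 10326) = -65/10212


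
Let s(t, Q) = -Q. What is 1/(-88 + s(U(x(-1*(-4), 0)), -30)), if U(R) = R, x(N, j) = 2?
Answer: -1/58 ≈ -0.017241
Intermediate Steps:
1/(-88 + s(U(x(-1*(-4), 0)), -30)) = 1/(-88 - 1*(-30)) = 1/(-88 + 30) = 1/(-58) = -1/58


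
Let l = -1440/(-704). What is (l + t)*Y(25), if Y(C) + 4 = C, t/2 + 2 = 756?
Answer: 697641/22 ≈ 31711.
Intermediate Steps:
t = 1508 (t = -4 + 2*756 = -4 + 1512 = 1508)
Y(C) = -4 + C
l = 45/22 (l = -1440*(-1/704) = 45/22 ≈ 2.0455)
(l + t)*Y(25) = (45/22 + 1508)*(-4 + 25) = (33221/22)*21 = 697641/22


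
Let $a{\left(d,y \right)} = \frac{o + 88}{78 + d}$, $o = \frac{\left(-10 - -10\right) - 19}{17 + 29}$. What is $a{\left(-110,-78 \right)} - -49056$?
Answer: $\frac{72206403}{1472} \approx 49053.0$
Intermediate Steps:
$o = - \frac{19}{46}$ ($o = \frac{\left(-10 + 10\right) - 19}{46} = \left(0 - 19\right) \frac{1}{46} = \left(-19\right) \frac{1}{46} = - \frac{19}{46} \approx -0.41304$)
$a{\left(d,y \right)} = \frac{4029}{46 \left(78 + d\right)}$ ($a{\left(d,y \right)} = \frac{- \frac{19}{46} + 88}{78 + d} = \frac{4029}{46 \left(78 + d\right)}$)
$a{\left(-110,-78 \right)} - -49056 = \frac{4029}{46 \left(78 - 110\right)} - -49056 = \frac{4029}{46 \left(-32\right)} + 49056 = \frac{4029}{46} \left(- \frac{1}{32}\right) + 49056 = - \frac{4029}{1472} + 49056 = \frac{72206403}{1472}$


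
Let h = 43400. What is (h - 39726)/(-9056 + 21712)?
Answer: 1837/6328 ≈ 0.29030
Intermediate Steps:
(h - 39726)/(-9056 + 21712) = (43400 - 39726)/(-9056 + 21712) = 3674/12656 = 3674*(1/12656) = 1837/6328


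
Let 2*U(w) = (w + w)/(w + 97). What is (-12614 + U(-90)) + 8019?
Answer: -32255/7 ≈ -4607.9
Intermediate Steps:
U(w) = w/(97 + w) (U(w) = ((w + w)/(w + 97))/2 = ((2*w)/(97 + w))/2 = (2*w/(97 + w))/2 = w/(97 + w))
(-12614 + U(-90)) + 8019 = (-12614 - 90/(97 - 90)) + 8019 = (-12614 - 90/7) + 8019 = -88388/7 + 8019 = -32255/7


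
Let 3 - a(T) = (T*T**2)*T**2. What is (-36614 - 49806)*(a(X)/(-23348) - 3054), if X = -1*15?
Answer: 1556946392850/5837 ≈ 2.6674e+8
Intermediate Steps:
X = -15
a(T) = 3 - T**5 (a(T) = 3 - T*T**2*T**2 = 3 - T**3*T**2 = 3 - T**5)
(-36614 - 49806)*(a(X)/(-23348) - 3054) = (-36614 - 49806)*((3 - 1*(-15)**5)/(-23348) - 3054) = -86420*((3 - 1*(-759375))*(-1/23348) - 3054) = -86420*((3 + 759375)*(-1/23348) - 3054) = -86420*(759378*(-1/23348) - 3054) = -86420*(-379689/11674 - 3054) = -86420*(-36032085/11674) = 1556946392850/5837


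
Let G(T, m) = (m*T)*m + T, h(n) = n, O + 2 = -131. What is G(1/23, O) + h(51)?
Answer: 18863/23 ≈ 820.13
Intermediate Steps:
O = -133 (O = -2 - 131 = -133)
G(T, m) = T + T*m² (G(T, m) = (T*m)*m + T = T*m² + T = T + T*m²)
G(1/23, O) + h(51) = (1 + (-133)²)/23 + 51 = (1 + 17689)/23 + 51 = (1/23)*17690 + 51 = 17690/23 + 51 = 18863/23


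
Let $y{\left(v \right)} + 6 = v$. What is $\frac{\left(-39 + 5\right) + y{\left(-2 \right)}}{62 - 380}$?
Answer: $\frac{7}{53} \approx 0.13208$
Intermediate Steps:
$y{\left(v \right)} = -6 + v$
$\frac{\left(-39 + 5\right) + y{\left(-2 \right)}}{62 - 380} = \frac{\left(-39 + 5\right) - 8}{62 - 380} = \frac{-34 - 8}{-318} = \left(-42\right) \left(- \frac{1}{318}\right) = \frac{7}{53}$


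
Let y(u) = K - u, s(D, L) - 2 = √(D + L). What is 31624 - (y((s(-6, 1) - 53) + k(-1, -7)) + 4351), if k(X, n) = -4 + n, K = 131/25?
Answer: 680144/25 + I*√5 ≈ 27206.0 + 2.2361*I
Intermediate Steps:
K = 131/25 (K = 131*(1/25) = 131/25 ≈ 5.2400)
s(D, L) = 2 + √(D + L)
y(u) = 131/25 - u
31624 - (y((s(-6, 1) - 53) + k(-1, -7)) + 4351) = 31624 - ((131/25 - (((2 + √(-6 + 1)) - 53) + (-4 - 7))) + 4351) = 31624 - ((131/25 - (((2 + √(-5)) - 53) - 11)) + 4351) = 31624 - ((131/25 - (((2 + I*√5) - 53) - 11)) + 4351) = 31624 - ((131/25 - ((-51 + I*√5) - 11)) + 4351) = 31624 - ((131/25 - (-62 + I*√5)) + 4351) = 31624 - ((131/25 + (62 - I*√5)) + 4351) = 31624 - ((1681/25 - I*√5) + 4351) = 31624 - (110456/25 - I*√5) = 31624 + (-110456/25 + I*√5) = 680144/25 + I*√5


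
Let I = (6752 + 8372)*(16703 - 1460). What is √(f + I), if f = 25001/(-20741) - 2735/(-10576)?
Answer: √693297128040695349231571/54839204 ≈ 15183.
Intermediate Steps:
I = 230535132 (I = 15124*15243 = 230535132)
f = -207683941/219356816 (f = 25001*(-1/20741) - 2735*(-1/10576) = -25001/20741 + 2735/10576 = -207683941/219356816 ≈ -0.94679)
√(f + I) = √(-207683941/219356816 + 230535132) = √(50569452323975771/219356816) = √693297128040695349231571/54839204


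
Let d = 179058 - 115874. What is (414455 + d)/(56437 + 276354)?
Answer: 477639/332791 ≈ 1.4353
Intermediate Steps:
d = 63184
(414455 + d)/(56437 + 276354) = (414455 + 63184)/(56437 + 276354) = 477639/332791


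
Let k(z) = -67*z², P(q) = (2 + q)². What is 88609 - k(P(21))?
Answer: 18837956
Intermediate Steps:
88609 - k(P(21)) = 88609 - (-67)*((2 + 21)²)² = 88609 - (-67)*(23²)² = 88609 - (-67)*529² = 88609 - (-67)*279841 = 88609 - 1*(-18749347) = 88609 + 18749347 = 18837956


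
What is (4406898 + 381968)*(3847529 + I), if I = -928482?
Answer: 13978924930702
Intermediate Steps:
(4406898 + 381968)*(3847529 + I) = (4406898 + 381968)*(3847529 - 928482) = 4788866*2919047 = 13978924930702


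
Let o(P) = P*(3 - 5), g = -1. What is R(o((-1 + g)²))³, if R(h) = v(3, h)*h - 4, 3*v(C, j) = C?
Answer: -1728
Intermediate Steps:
v(C, j) = C/3
o(P) = -2*P (o(P) = P*(-2) = -2*P)
R(h) = -4 + h (R(h) = ((⅓)*3)*h - 4 = 1*h - 4 = h - 4 = -4 + h)
R(o((-1 + g)²))³ = (-4 - 2*(-1 - 1)²)³ = (-4 - 2*(-2)²)³ = (-4 - 2*4)³ = (-4 - 8)³ = (-12)³ = -1728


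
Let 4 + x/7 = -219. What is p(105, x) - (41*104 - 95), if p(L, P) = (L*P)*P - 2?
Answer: 255851534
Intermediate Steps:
x = -1561 (x = -28 + 7*(-219) = -28 - 1533 = -1561)
p(L, P) = -2 + L*P**2 (p(L, P) = L*P**2 - 2 = -2 + L*P**2)
p(105, x) - (41*104 - 95) = (-2 + 105*(-1561)**2) - (41*104 - 95) = (-2 + 105*2436721) - (4264 - 95) = (-2 + 255855705) - 1*4169 = 255855703 - 4169 = 255851534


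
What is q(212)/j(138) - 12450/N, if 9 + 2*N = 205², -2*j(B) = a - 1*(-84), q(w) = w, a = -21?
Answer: -4845871/661752 ≈ -7.3228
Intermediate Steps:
j(B) = -63/2 (j(B) = -(-21 - 1*(-84))/2 = -(-21 + 84)/2 = -½*63 = -63/2)
N = 21008 (N = -9/2 + (½)*205² = -9/2 + (½)*42025 = -9/2 + 42025/2 = 21008)
q(212)/j(138) - 12450/N = 212/(-63/2) - 12450/21008 = 212*(-2/63) - 12450*1/21008 = -424/63 - 6225/10504 = -4845871/661752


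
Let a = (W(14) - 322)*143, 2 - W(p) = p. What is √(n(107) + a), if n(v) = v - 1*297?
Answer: 36*I*√37 ≈ 218.98*I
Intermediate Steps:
W(p) = 2 - p
n(v) = -297 + v (n(v) = v - 297 = -297 + v)
a = -47762 (a = ((2 - 1*14) - 322)*143 = ((2 - 14) - 322)*143 = (-12 - 322)*143 = -334*143 = -47762)
√(n(107) + a) = √((-297 + 107) - 47762) = √(-190 - 47762) = √(-47952) = 36*I*√37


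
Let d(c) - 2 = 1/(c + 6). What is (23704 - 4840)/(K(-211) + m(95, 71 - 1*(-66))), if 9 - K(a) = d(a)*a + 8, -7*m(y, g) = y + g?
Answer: 1691865/34873 ≈ 48.515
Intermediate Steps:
d(c) = 2 + 1/(6 + c) (d(c) = 2 + 1/(c + 6) = 2 + 1/(6 + c))
m(y, g) = -g/7 - y/7 (m(y, g) = -(y + g)/7 = -(g + y)/7 = -g/7 - y/7)
K(a) = 1 - a*(13 + 2*a)/(6 + a) (K(a) = 9 - (((13 + 2*a)/(6 + a))*a + 8) = 9 - (a*(13 + 2*a)/(6 + a) + 8) = 9 - (8 + a*(13 + 2*a)/(6 + a)) = 9 + (-8 - a*(13 + 2*a)/(6 + a)) = 1 - a*(13 + 2*a)/(6 + a))
(23704 - 4840)/(K(-211) + m(95, 71 - 1*(-66))) = (23704 - 4840)/((6 - 211 - 1*(-211)*(13 + 2*(-211)))/(6 - 211) + (-(71 - 1*(-66))/7 - ⅐*95)) = 18864/((6 - 211 - 1*(-211)*(13 - 422))/(-205) + (-(71 + 66)/7 - 95/7)) = 18864/(-(6 - 211 - 1*(-211)*(-409))/205 + (-⅐*137 - 95/7)) = 18864/(-(6 - 211 - 86299)/205 + (-137/7 - 95/7)) = 18864/(-1/205*(-86504) - 232/7) = 18864/(86504/205 - 232/7) = 18864/(557968/1435) = 18864*(1435/557968) = 1691865/34873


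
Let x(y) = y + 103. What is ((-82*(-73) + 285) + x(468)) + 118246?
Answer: 125088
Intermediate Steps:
x(y) = 103 + y
((-82*(-73) + 285) + x(468)) + 118246 = ((-82*(-73) + 285) + (103 + 468)) + 118246 = ((5986 + 285) + 571) + 118246 = (6271 + 571) + 118246 = 6842 + 118246 = 125088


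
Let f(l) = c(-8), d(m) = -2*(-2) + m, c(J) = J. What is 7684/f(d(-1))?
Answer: -1921/2 ≈ -960.50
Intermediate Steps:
d(m) = 4 + m
f(l) = -8
7684/f(d(-1)) = 7684/(-8) = 7684*(-⅛) = -1921/2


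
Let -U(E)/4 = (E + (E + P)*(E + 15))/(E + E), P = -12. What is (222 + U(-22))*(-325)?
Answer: -863850/11 ≈ -78532.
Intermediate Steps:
U(E) = -2*(E + (-12 + E)*(15 + E))/E (U(E) = -4*(E + (E - 12)*(E + 15))/(E + E) = -4*(E + (-12 + E)*(15 + E))/(2*E) = -4*(E + (-12 + E)*(15 + E))*1/(2*E) = -2*(E + (-12 + E)*(15 + E))/E)
(222 + U(-22))*(-325) = (222 + (-8 - 2*(-22) + 360/(-22)))*(-325) = (222 + (-8 + 44 + 360*(-1/22)))*(-325) = (222 + (-8 + 44 - 180/11))*(-325) = (222 + 216/11)*(-325) = (2658/11)*(-325) = -863850/11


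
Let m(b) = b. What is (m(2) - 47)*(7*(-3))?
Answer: 945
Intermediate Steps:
(m(2) - 47)*(7*(-3)) = (2 - 47)*(7*(-3)) = -45*(-21) = 945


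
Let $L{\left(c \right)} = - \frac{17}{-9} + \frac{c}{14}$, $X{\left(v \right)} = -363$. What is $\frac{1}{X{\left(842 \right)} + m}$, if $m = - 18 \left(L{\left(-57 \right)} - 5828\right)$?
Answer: $\frac{7}{732062} \approx 9.562 \cdot 10^{-6}$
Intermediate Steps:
$L{\left(c \right)} = \frac{17}{9} + \frac{c}{14}$ ($L{\left(c \right)} = \left(-17\right) \left(- \frac{1}{9}\right) + c \frac{1}{14} = \frac{17}{9} + \frac{c}{14}$)
$m = \frac{734603}{7}$ ($m = - 18 \left(\left(\frac{17}{9} + \frac{1}{14} \left(-57\right)\right) - 5828\right) = - 18 \left(\left(\frac{17}{9} - \frac{57}{14}\right) - 5828\right) = - 18 \left(- \frac{275}{126} - 5828\right) = \left(-18\right) \left(- \frac{734603}{126}\right) = \frac{734603}{7} \approx 1.0494 \cdot 10^{5}$)
$\frac{1}{X{\left(842 \right)} + m} = \frac{1}{-363 + \frac{734603}{7}} = \frac{1}{\frac{732062}{7}} = \frac{7}{732062}$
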